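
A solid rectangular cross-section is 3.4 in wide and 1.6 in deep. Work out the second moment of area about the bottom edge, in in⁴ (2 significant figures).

I_base ≈ 4.6 in⁴

The section: 3.4 × 1.6, A = 5.44 in², y = 0.8 in, Ī = 1.161 in⁴.
Transfer it to a horizontal axis along the bottom face using Ī + A·d² with d = y − 0:
  the section: d = 0.8 in → contributes +4.642 in⁴
Total I = 4.642 in⁴.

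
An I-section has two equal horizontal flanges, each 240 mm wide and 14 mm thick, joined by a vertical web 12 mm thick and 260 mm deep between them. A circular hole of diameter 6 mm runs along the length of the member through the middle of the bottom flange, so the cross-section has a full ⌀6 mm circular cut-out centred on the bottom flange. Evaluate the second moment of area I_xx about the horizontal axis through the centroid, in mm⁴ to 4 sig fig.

Decompose the section into non-overlapping parts with the origin at the bottom-left of its bounding rectangle.
Bottom flange: 240 × 14, A = 3 360 mm², y = 7 mm, Ī = 54 880 mm⁴.
Web: 12 × 260, A = 3 120 mm², y = 144 mm, Ī = 17 576 000 mm⁴.
Top flange: 240 × 14, A = 3 360 mm², y = 281 mm, Ī = 54 880 mm⁴.
Hole (subtracted): ⌀6, A = 28.2743 mm², y = 7 mm, Ī = 63.6173 mm⁴.
Centroid: ȳ = ΣA·y / ΣA = 144.395 mm.
Transfer each piece to the horizontal axis through the centroid using Ī + A·d² with d = y − 144.395:
  bottom flange: d = -137.395 mm → contributes +63 482 704 mm⁴
  web: d = -0.394791 mm → contributes +17 576 486 mm⁴
  top flange: d = 136.605 mm → contributes +62 755 783 mm⁴
  hole: d = -137.395 mm → contributes −533 808 mm⁴
Total I = 143 281 166 mm⁴.

I_xx ≈ 1.433 × 10⁸ mm⁴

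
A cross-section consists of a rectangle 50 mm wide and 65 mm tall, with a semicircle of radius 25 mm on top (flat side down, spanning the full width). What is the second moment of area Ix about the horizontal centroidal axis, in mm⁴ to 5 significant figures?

Ix ≈ 2.5884 × 10⁶ mm⁴

Decompose the section into non-overlapping parts with the origin at the bottom-left of its bounding rectangle.
Rectangular body: 50 × 65, A = 3 250 mm², y = 32.5 mm, Ī = 1 144 271 mm⁴.
Semicircular cap: semicircle r = 25, A = 981.7477 mm², y = 75.61033 mm, Ī = 42873.81 mm⁴.
Centroid: ȳ = ΣA·y / ΣA = 42.50142 mm.
Transfer each piece to the horizontal centroidal axis using Ī + A·d² with d = y − 42.50142:
  rectangular body: d = -10.00142 mm → contributes +1 469 363 mm⁴
  semicircular cap: d = 33.10891 mm → contributes +1 119 066 mm⁴
Total I = 2 588 429 mm⁴.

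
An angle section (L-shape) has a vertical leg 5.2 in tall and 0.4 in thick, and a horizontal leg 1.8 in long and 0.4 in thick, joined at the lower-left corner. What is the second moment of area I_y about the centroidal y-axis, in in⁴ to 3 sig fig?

Decompose the section into non-overlapping parts with the origin at the bottom-left of its bounding rectangle.
Vertical leg: 0.4 × 5.2, A = 2.08 in², x = 0.2 in, Ī = 0.027733 in⁴.
Horizontal leg (remainder): 1.4 × 0.4, A = 0.56 in², x = 1.1 in, Ī = 0.091467 in⁴.
Centroid: x̄ = ΣA·x / ΣA = 0.39091 in.
Transfer each piece to the centroidal y-axis using Ī + A·d² with d = x − 0.39091:
  vertical leg: d = -0.19091 in → contributes +0.10354 in⁴
  horizontal leg (remainder): d = 0.70909 in → contributes +0.37304 in⁴
Total I = 0.47658 in⁴.

I_y ≈ 0.477 in⁴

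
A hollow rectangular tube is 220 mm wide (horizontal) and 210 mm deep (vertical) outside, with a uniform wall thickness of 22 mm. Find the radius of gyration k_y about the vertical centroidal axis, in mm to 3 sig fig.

Split into non-overlapping primitives; take the origin at the lower-left of the bounding box.
Outer rectangle: 220 × 210, A = 46 200 mm², x = 110 mm, Ī = 186 340 000 mm⁴.
Inner void (subtracted): 176 × 166, A = 29 216 mm², x = 110 mm, Ī = 75 416 235 mm⁴.
By symmetry the centroid is at mid-width, x̄ = 110 mm.
All pieces are centred on the vertical centroidal axis, so I = ΣĪ (holes subtracted) = 110 923 765 mm⁴.
Radius of gyration: k = √(I/A) = √(110 923 765 / 16 984) = 80.815 mm.

k_y ≈ 80.8 mm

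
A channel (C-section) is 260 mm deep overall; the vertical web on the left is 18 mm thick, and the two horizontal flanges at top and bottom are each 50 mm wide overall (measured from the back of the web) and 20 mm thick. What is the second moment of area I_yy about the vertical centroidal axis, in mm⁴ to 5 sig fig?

I_yy ≈ 8.6377 × 10⁵ mm⁴

Split into non-overlapping primitives; take the origin at the lower-left of the bounding box.
Web: 18 × 260, A = 4 680 mm², x = 9 mm, Ī = 126 360 mm⁴.
Top flange (beyond web): 32 × 20, A = 640 mm², x = 34 mm, Ī = 54613.33 mm⁴.
Bottom flange (beyond web): 32 × 20, A = 640 mm², x = 34 mm, Ī = 54613.33 mm⁴.
Centroid: x̄ = ΣA·x / ΣA = 14.36913 mm.
Transfer each piece to the vertical centroidal axis using Ī + A·d² with d = x − 14.36913:
  web: d = -5.369128 mm → contributes +261272.8 mm⁴
  top flange (beyond web): d = 19.63087 mm → contributes +301250.9 mm⁴
  bottom flange (beyond web): d = 19.63087 mm → contributes +301250.9 mm⁴
Total I = 863774.6 mm⁴.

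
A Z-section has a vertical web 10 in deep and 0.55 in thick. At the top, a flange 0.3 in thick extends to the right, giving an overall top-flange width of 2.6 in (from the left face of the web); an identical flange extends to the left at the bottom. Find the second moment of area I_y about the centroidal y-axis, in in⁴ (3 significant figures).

I_y ≈ 2.65 in⁴

Break the section into simple shapes (no overlaps), measuring from the bottom-left corner of the bounding box.
Web: 0.55 × 10, A = 5.5 in², x = 2.325 in, Ī = 0.13865 in⁴.
Top flange (beyond web): 2.05 × 0.3, A = 0.615 in², x = 3.625 in, Ī = 0.21538 in⁴.
Bottom flange (beyond web): 2.05 × 0.3, A = 0.615 in², x = 1.025 in, Ī = 0.21538 in⁴.
Centroid: x̄ = ΣA·x / ΣA = 2.325 in.
Transfer each piece to the centroidal y-axis using Ī + A·d² with d = x − 2.325:
  web: d = 0 in → contributes +0.13865 in⁴
  top flange (beyond web): d = 1.3 in → contributes +1.2547 in⁴
  bottom flange (beyond web): d = -1.3 in → contributes +1.2547 in⁴
Total I = 2.6481 in⁴.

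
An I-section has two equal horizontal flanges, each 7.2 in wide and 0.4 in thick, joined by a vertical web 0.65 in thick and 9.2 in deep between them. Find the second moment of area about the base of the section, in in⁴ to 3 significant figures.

Break the section into simple shapes (no overlaps), measuring from the bottom-left corner of the bounding box.
Bottom flange: 7.2 × 0.4, A = 2.88 in², y = 0.2 in, Ī = 0.0384 in⁴.
Web: 0.65 × 9.2, A = 5.98 in², y = 5 in, Ī = 42.179 in⁴.
Top flange: 7.2 × 0.4, A = 2.88 in², y = 9.8 in, Ī = 0.0384 in⁴.
Transfer each piece to the bottom edge using Ī + A·d² with d = y − 0:
  bottom flange: d = 0.2 in → contributes +0.1536 in⁴
  web: d = 5 in → contributes +191.68 in⁴
  top flange: d = 9.8 in → contributes +276.63 in⁴
Total I = 468.47 in⁴.

I_base ≈ 468 in⁴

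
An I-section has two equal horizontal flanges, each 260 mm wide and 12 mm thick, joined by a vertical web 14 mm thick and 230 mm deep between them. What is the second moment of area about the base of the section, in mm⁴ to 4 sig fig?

I_base ≈ 2.582 × 10⁸ mm⁴

Treat the section as a set of non-overlapping primitives; coordinates are from the bounding-box lower-left.
Bottom flange: 260 × 12, A = 3 120 mm², y = 6 mm, Ī = 37 440 mm⁴.
Web: 14 × 230, A = 3 220 mm², y = 127 mm, Ī = 14 194 833 mm⁴.
Top flange: 260 × 12, A = 3 120 mm², y = 248 mm, Ī = 37 440 mm⁴.
Transfer each piece to the base of the section using Ī + A·d² with d = y − 0:
  bottom flange: d = 6 mm → contributes +149 760 mm⁴
  web: d = 127 mm → contributes +66 130 213 mm⁴
  top flange: d = 248 mm → contributes +191 929 920 mm⁴
Total I = 258 209 893 mm⁴.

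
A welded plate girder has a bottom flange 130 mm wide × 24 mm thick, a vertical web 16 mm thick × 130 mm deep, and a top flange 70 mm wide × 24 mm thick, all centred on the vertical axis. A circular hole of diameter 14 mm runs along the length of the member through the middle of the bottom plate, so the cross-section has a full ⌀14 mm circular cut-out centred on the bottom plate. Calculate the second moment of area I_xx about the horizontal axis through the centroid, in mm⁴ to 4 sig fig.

I_xx ≈ 2.925 × 10⁷ mm⁴

Treat the section as a set of non-overlapping primitives; coordinates are from the bounding-box lower-left.
Bottom plate: 130 × 24, A = 3 120 mm², y = 12 mm, Ī = 149 760 mm⁴.
Web plate: 16 × 130, A = 2 080 mm², y = 89 mm, Ī = 2 929 333 mm⁴.
Top plate: 70 × 24, A = 1 680 mm², y = 166 mm, Ī = 80 640 mm⁴.
Hole (subtracted): ⌀14, A = 153.938 mm², y = 12 mm, Ī = 1885.74 mm⁴.
Centroid: ȳ = ΣA·y / ΣA = 74.2772 mm.
Transfer each piece to the horizontal axis through the centroid using Ī + A·d² with d = y − 74.2772:
  bottom plate: d = -62.2772 mm → contributes +12 250 505 mm⁴
  web plate: d = 14.7228 mm → contributes +3 380 199 mm⁴
  top plate: d = 91.7228 mm → contributes +14 214 615 mm⁴
  hole: d = -62.2772 mm → contributes −598 926 mm⁴
Total I = 29 246 393 mm⁴.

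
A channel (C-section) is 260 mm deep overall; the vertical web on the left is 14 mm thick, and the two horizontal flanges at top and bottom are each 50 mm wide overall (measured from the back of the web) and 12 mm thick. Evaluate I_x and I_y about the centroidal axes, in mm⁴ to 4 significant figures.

Decompose the section into non-overlapping parts with the origin at the bottom-left of its bounding rectangle.
Web: 14 × 260, A = 3 640 mm², y = 130 mm, Ī = 20 505 333 mm⁴.
Top flange (beyond web): 36 × 12, A = 432 mm², y = 254 mm, Ī = 5 184 mm⁴.
Bottom flange (beyond web): 36 × 12, A = 432 mm², y = 6 mm, Ī = 5 184 mm⁴.
By symmetry the centroid is at mid-height, ȳ = 130 mm.
Transfer each piece to the centroidal x-axis using Ī + A·d² with d = y − 130:
  web: d = 0 mm → contributes +20 505 333 mm⁴
  top flange (beyond web): d = 124 mm → contributes +6 647 616 mm⁴
  bottom flange (beyond web): d = -124 mm → contributes +6 647 616 mm⁴
Total I = 33 800 565 mm⁴.
For the y-axis: x̄ = 11.7957 mm.
Repeating about the centroidal y-axis gives I_y = 589 177 mm⁴.

I_x ≈ 3.380 × 10⁷ mm⁴, I_y ≈ 5.892 × 10⁵ mm⁴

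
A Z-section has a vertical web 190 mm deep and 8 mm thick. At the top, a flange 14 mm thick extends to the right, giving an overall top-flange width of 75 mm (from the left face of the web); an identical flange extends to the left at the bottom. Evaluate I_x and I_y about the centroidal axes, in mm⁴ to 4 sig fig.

Decompose the section into non-overlapping parts with the origin at the bottom-left of its bounding rectangle.
Web: 8 × 190, A = 1 520 mm², y = 95 mm, Ī = 4 572 667 mm⁴.
Top flange (beyond web): 67 × 14, A = 938 mm², y = 183 mm, Ī = 15320.7 mm⁴.
Bottom flange (beyond web): 67 × 14, A = 938 mm², y = 7 mm, Ī = 15320.7 mm⁴.
Centroid: ȳ = ΣA·y / ΣA = 95 mm.
Transfer each piece to the centroidal x-axis using Ī + A·d² with d = y − 95:
  web: d = 0 mm → contributes +4 572 667 mm⁴
  top flange (beyond web): d = 88 mm → contributes +7 279 193 mm⁴
  bottom flange (beyond web): d = -88 mm → contributes +7 279 193 mm⁴
Total I = 19 131 052 mm⁴.
For the y-axis: x̄ = 71 mm.
Repeating about the centroidal y-axis gives I_y = 3 348 012 mm⁴.

I_x ≈ 1.913 × 10⁷ mm⁴, I_y ≈ 3.348 × 10⁶ mm⁴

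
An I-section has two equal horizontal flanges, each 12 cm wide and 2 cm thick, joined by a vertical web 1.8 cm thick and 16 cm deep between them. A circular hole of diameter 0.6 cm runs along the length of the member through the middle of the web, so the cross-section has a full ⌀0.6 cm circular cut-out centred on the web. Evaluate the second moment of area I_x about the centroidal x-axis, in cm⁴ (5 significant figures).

Decompose the section into non-overlapping parts with the origin at the bottom-left of its bounding rectangle.
Bottom flange: 12 × 2, A = 24 cm², y = 1 cm, Ī = 8 cm⁴.
Web: 1.8 × 16, A = 28.8 cm², y = 10 cm, Ī = 614.4 cm⁴.
Top flange: 12 × 2, A = 24 cm², y = 19 cm, Ī = 8 cm⁴.
Hole (subtracted): ⌀0.6, A = 0.2827433 cm², y = 10 cm, Ī = 0.006361725 cm⁴.
By symmetry the centroid is at mid-height, ȳ = 10 cm.
Transfer each piece to the centroidal x-axis using Ī + A·d² with d = y − 10:
  bottom flange: d = -9 cm → contributes +1 952 cm⁴
  web: d = 0 cm → contributes +614.4 cm⁴
  top flange: d = 9 cm → contributes +1 952 cm⁴
  hole: d = 0 cm → contributes −0.006361725 cm⁴
Total I = 4518.394 cm⁴.

I_x ≈ 4518.4 cm⁴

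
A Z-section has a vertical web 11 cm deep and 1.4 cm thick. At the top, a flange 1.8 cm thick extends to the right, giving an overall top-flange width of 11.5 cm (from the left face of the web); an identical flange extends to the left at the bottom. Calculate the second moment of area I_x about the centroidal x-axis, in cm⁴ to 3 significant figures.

Split into non-overlapping primitives; take the origin at the lower-left of the bounding box.
Web: 1.4 × 11, A = 15.4 cm², y = 5.5 cm, Ī = 155.28 cm⁴.
Top flange (beyond web): 10.1 × 1.8, A = 18.18 cm², y = 10.1 cm, Ī = 4.9086 cm⁴.
Bottom flange (beyond web): 10.1 × 1.8, A = 18.18 cm², y = 0.9 cm, Ī = 4.9086 cm⁴.
Centroid: ȳ = ΣA·y / ΣA = 5.5 cm.
Transfer each piece to the centroidal x-axis using Ī + A·d² with d = y − 5.5:
  web: d = 0 cm → contributes +155.28 cm⁴
  top flange (beyond web): d = 4.6 cm → contributes +389.6 cm⁴
  bottom flange (beyond web): d = -4.6 cm → contributes +389.6 cm⁴
Total I = 934.48 cm⁴.

I_x ≈ 934 cm⁴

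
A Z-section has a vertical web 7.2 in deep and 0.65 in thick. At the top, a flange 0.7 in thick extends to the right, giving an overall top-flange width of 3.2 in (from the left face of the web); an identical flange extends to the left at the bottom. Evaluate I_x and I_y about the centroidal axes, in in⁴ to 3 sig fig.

Split into non-overlapping primitives; take the origin at the lower-left of the bounding box.
Web: 0.65 × 7.2, A = 4.68 in², y = 3.6 in, Ī = 20.218 in⁴.
Top flange (beyond web): 2.55 × 0.7, A = 1.785 in², y = 6.85 in, Ī = 0.072888 in⁴.
Bottom flange (beyond web): 2.55 × 0.7, A = 1.785 in², y = 0.35 in, Ī = 0.072888 in⁴.
Centroid: ȳ = ΣA·y / ΣA = 3.6 in.
Transfer each piece to the centroidal x-axis using Ī + A·d² with d = y − 3.6:
  web: d = 0 in → contributes +20.218 in⁴
  top flange (beyond web): d = 3.25 in → contributes +18.927 in⁴
  bottom flange (beyond web): d = -3.25 in → contributes +18.927 in⁴
Total I = 58.072 in⁴.
For the y-axis: x̄ = 2.875 in.
Repeating about the centroidal y-axis gives I_y = 11.238 in⁴.

I_x ≈ 58.1 in⁴, I_y ≈ 11.2 in⁴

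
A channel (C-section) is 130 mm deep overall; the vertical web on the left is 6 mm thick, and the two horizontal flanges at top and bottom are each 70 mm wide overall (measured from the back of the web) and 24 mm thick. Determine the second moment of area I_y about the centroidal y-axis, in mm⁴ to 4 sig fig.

Treat the section as a set of non-overlapping primitives; coordinates are from the bounding-box lower-left.
Web: 6 × 130, A = 780 mm², x = 3 mm, Ī = 2 340 mm⁴.
Top flange (beyond web): 64 × 24, A = 1 536 mm², x = 38 mm, Ī = 524 288 mm⁴.
Bottom flange (beyond web): 64 × 24, A = 1 536 mm², x = 38 mm, Ī = 524 288 mm⁴.
Centroid: x̄ = ΣA·x / ΣA = 30.9128 mm.
Transfer each piece to the centroidal y-axis using Ī + A·d² with d = x − 30.9128:
  web: d = -27.9128 mm → contributes +610 056 mm⁴
  top flange (beyond web): d = 7.08723 mm → contributes +601 439 mm⁴
  bottom flange (beyond web): d = 7.08723 mm → contributes +601 439 mm⁴
Total I = 1 812 935 mm⁴.

I_y ≈ 1.813 × 10⁶ mm⁴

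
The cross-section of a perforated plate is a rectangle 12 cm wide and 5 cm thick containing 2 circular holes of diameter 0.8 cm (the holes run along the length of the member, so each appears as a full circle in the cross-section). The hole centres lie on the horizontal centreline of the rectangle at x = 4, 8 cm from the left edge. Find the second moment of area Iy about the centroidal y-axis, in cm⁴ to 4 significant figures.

Split into non-overlapping primitives; take the origin at the lower-left of the bounding box.
Plate: 12 × 5, A = 60 cm², x = 6 cm, Ī = 720 cm⁴.
Hole 1 (subtracted): ⌀0.8, A = 0.502655 cm², x = 4 cm, Ī = 0.0201062 cm⁴.
Hole 2 (subtracted): ⌀0.8, A = 0.502655 cm², x = 8 cm, Ī = 0.0201062 cm⁴.
By symmetry the centroid is at mid-width, x̄ = 6 cm.
Transfer each piece to the centroidal y-axis using Ī + A·d² with d = x − 6:
  plate: d = 0 cm → contributes +720 cm⁴
  hole 1: d = -2 cm → contributes −2.03073 cm⁴
  hole 2: d = 2 cm → contributes −2.03073 cm⁴
Total I = 715.939 cm⁴.

Iy ≈ 715.9 cm⁴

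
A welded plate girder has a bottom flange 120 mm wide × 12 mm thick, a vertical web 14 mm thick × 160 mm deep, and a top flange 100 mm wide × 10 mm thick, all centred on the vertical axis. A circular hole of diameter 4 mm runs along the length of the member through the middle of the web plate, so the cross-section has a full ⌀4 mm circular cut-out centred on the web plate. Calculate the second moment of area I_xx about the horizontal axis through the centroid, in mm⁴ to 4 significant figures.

I_xx ≈ 2.236 × 10⁷ mm⁴

Split into non-overlapping primitives; take the origin at the lower-left of the bounding box.
Bottom plate: 120 × 12, A = 1 440 mm², y = 6 mm, Ī = 17 280 mm⁴.
Web plate: 14 × 160, A = 2 240 mm², y = 92 mm, Ī = 4 778 667 mm⁴.
Top plate: 100 × 10, A = 1 000 mm², y = 177 mm, Ī = 8333.33 mm⁴.
Hole (subtracted): ⌀4, A = 12.5664 mm², y = 92 mm, Ī = 12.5664 mm⁴.
Centroid: ȳ = ΣA·y / ΣA = 83.6785 mm.
Transfer each piece to the horizontal axis through the centroid using Ī + A·d² with d = y − 83.6785:
  bottom plate: d = -77.6785 mm → contributes +8 706 169 mm⁴
  web plate: d = 8.32149 mm → contributes +4 933 780 mm⁴
  top plate: d = 93.3215 mm → contributes +8 717 234 mm⁴
  hole: d = 8.32149 mm → contributes −882.752 mm⁴
Total I = 22 356 301 mm⁴.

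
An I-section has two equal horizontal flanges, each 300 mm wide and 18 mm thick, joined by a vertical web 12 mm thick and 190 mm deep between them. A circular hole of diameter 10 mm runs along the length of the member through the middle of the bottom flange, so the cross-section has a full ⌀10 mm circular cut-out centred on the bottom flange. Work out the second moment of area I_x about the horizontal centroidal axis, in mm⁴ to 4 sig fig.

I_x ≈ 1.231 × 10⁸ mm⁴

Break the section into simple shapes (no overlaps), measuring from the bottom-left corner of the bounding box.
Bottom flange: 300 × 18, A = 5 400 mm², y = 9 mm, Ī = 145 800 mm⁴.
Web: 12 × 190, A = 2 280 mm², y = 113 mm, Ī = 6 859 000 mm⁴.
Top flange: 300 × 18, A = 5 400 mm², y = 217 mm, Ī = 145 800 mm⁴.
Hole (subtracted): ⌀10, A = 78.5398 mm², y = 9 mm, Ī = 490.874 mm⁴.
Centroid: ȳ = ΣA·y / ΣA = 113.628 mm.
Transfer each piece to the horizontal centroidal axis using Ī + A·d² with d = y − 113.628:
  bottom flange: d = -104.628 mm → contributes +59 259 979 mm⁴
  web: d = -0.628248 mm → contributes +6 859 900 mm⁴
  top flange: d = 103.372 mm → contributes +57 848 683 mm⁴
  hole: d = -104.628 mm → contributes −860 272 mm⁴
Total I = 123 108 291 mm⁴.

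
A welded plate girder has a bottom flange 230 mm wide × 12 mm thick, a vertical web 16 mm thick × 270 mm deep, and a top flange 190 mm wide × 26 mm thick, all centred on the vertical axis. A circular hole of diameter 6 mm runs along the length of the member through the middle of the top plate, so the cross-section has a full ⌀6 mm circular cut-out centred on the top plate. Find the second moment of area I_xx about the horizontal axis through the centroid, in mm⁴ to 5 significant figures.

I_xx ≈ 1.7950 × 10⁸ mm⁴

Break the section into simple shapes (no overlaps), measuring from the bottom-left corner of the bounding box.
Bottom plate: 230 × 12, A = 2 760 mm², y = 6 mm, Ī = 33 120 mm⁴.
Web plate: 16 × 270, A = 4 320 mm², y = 147 mm, Ī = 26 244 000 mm⁴.
Top plate: 190 × 26, A = 4 940 mm², y = 295 mm, Ī = 278286.7 mm⁴.
Hole (subtracted): ⌀6, A = 28.27433 mm², y = 295 mm, Ī = 63.61725 mm⁴.
Centroid: ȳ = ΣA·y / ΣA = 175.1674 mm.
Transfer each piece to the horizontal axis through the centroid using Ī + A·d² with d = y − 175.1674:
  bottom plate: d = -169.1674 mm → contributes +79 017 695 mm⁴
  web plate: d = -28.16737 mm → contributes +29 671 492 mm⁴
  top plate: d = 119.8326 mm → contributes +71 215 989 mm⁴
  hole: d = 119.8326 mm → contributes −406079.1 mm⁴
Total I = 179 499 097 mm⁴.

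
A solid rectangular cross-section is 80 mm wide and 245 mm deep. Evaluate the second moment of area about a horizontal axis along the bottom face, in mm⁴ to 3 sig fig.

The section: 80 × 245, A = 19 600 mm², y = 122.5 mm, Ī = 98 040 833 mm⁴.
Transfer it to the bottom edge using Ī + A·d² with d = y − 0:
  the section: d = 122.5 mm → contributes +392 163 333 mm⁴
Total I = 392 163 333 mm⁴.

I_base ≈ 3.92 × 10⁸ mm⁴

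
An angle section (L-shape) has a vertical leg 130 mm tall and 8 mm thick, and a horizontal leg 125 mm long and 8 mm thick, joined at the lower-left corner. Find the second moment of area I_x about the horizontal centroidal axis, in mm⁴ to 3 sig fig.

Treat the section as a set of non-overlapping primitives; coordinates are from the bounding-box lower-left.
Vertical leg: 8 × 130, A = 1 040 mm², y = 65 mm, Ī = 1 464 667 mm⁴.
Horizontal leg (remainder): 117 × 8, A = 936 mm², y = 4 mm, Ī = 4 992 mm⁴.
Centroid: ȳ = ΣA·y / ΣA = 36.105 mm.
Transfer each piece to the horizontal centroidal axis using Ī + A·d² with d = y − 36.105:
  vertical leg: d = 28.895 mm → contributes +2 332 969 mm⁴
  horizontal leg (remainder): d = -32.105 mm → contributes +969 772 mm⁴
Total I = 3 302 741 mm⁴.

I_x ≈ 3.30 × 10⁶ mm⁴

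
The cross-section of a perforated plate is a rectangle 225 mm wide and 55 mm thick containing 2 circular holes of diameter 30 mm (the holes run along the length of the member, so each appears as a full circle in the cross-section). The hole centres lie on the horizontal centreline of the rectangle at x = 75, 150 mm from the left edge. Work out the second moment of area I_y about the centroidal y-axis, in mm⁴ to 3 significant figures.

Treat the section as a set of non-overlapping primitives; coordinates are from the bounding-box lower-left.
Plate: 225 × 55, A = 12 375 mm², x = 112.5 mm, Ī = 52 207 031 mm⁴.
Hole 1 (subtracted): ⌀30, A = 706.86 mm², x = 75 mm, Ī = 39 761 mm⁴.
Hole 2 (subtracted): ⌀30, A = 706.86 mm², x = 150 mm, Ī = 39 761 mm⁴.
By symmetry the centroid is at mid-width, x̄ = 112.5 mm.
Transfer each piece to the centroidal y-axis using Ī + A·d² with d = x − 112.5:
  plate: d = 0 mm → contributes +52 207 031 mm⁴
  hole 1: d = -37.5 mm → contributes −1 033 780 mm⁴
  hole 2: d = 37.5 mm → contributes −1 033 780 mm⁴
Total I = 50 139 471 mm⁴.

I_y ≈ 5.01 × 10⁷ mm⁴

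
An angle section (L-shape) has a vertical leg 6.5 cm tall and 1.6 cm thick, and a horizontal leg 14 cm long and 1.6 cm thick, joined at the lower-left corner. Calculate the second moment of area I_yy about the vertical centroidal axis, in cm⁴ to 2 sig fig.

I_yy ≈ 590 cm⁴

Break the section into simple shapes (no overlaps), measuring from the bottom-left corner of the bounding box.
Vertical leg: 1.6 × 6.5, A = 10.4 cm², x = 0.8 cm, Ī = 2.219 cm⁴.
Horizontal leg (remainder): 12.4 × 1.6, A = 19.84 cm², x = 7.8 cm, Ī = 254.2 cm⁴.
Centroid: x̄ = ΣA·x / ΣA = 5.393 cm.
Transfer each piece to the vertical centroidal axis using Ī + A·d² with d = x − 5.393:
  vertical leg: d = -4.593 cm → contributes +221.6 cm⁴
  horizontal leg (remainder): d = 2.407 cm → contributes +369.2 cm⁴
Total I = 590.8 cm⁴.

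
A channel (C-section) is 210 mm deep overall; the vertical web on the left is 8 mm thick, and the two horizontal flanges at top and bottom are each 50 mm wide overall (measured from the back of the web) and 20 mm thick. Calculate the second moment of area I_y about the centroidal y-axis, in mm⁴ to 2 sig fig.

I_y ≈ 7.8 × 10⁵ mm⁴

Break the section into simple shapes (no overlaps), measuring from the bottom-left corner of the bounding box.
Web: 8 × 210, A = 1 680 mm², x = 4 mm, Ī = 8 960 mm⁴.
Top flange (beyond web): 42 × 20, A = 840 mm², x = 29 mm, Ī = 123 480 mm⁴.
Bottom flange (beyond web): 42 × 20, A = 840 mm², x = 29 mm, Ī = 123 480 mm⁴.
Centroid: x̄ = ΣA·x / ΣA = 16.5 mm.
Transfer each piece to the centroidal y-axis using Ī + A·d² with d = x − 16.5:
  web: d = -12.5 mm → contributes +271 460 mm⁴
  top flange (beyond web): d = 12.5 mm → contributes +254 730 mm⁴
  bottom flange (beyond web): d = 12.5 mm → contributes +254 730 mm⁴
Total I = 780 920 mm⁴.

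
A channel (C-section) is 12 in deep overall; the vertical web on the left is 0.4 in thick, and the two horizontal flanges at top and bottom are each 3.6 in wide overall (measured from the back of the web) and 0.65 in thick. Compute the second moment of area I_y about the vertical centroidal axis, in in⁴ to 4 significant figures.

I_y ≈ 10.83 in⁴

Split into non-overlapping primitives; take the origin at the lower-left of the bounding box.
Web: 0.4 × 12, A = 4.8 in², x = 0.2 in, Ī = 0.064 in⁴.
Top flange (beyond web): 3.2 × 0.65, A = 2.08 in², x = 2 in, Ī = 1.77493 in⁴.
Bottom flange (beyond web): 3.2 × 0.65, A = 2.08 in², x = 2 in, Ī = 1.77493 in⁴.
Centroid: x̄ = ΣA·x / ΣA = 1.03571 in.
Transfer each piece to the vertical centroidal axis using Ī + A·d² with d = x − 1.03571:
  web: d = -0.835714 in → contributes +3.41641 in⁴
  top flange (beyond web): d = 0.964286 in → contributes +3.70901 in⁴
  bottom flange (beyond web): d = 0.964286 in → contributes +3.70901 in⁴
Total I = 10.8344 in⁴.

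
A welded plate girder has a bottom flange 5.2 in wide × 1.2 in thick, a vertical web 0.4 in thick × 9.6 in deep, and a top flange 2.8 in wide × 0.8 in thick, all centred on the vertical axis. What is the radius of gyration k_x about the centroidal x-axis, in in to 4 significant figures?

Break the section into simple shapes (no overlaps), measuring from the bottom-left corner of the bounding box.
Bottom plate: 5.2 × 1.2, A = 6.24 in², y = 0.6 in, Ī = 0.7488 in⁴.
Web plate: 0.4 × 9.6, A = 3.84 in², y = 6 in, Ī = 29.4912 in⁴.
Top plate: 2.8 × 0.8, A = 2.24 in², y = 11.2 in, Ī = 0.119467 in⁴.
Centroid: ȳ = ΣA·y / ΣA = 4.21039 in.
Transfer each piece to the centroidal x-axis using Ī + A·d² with d = y − 4.21039:
  bottom plate: d = -3.61039 in → contributes +82.0867 in⁴
  web plate: d = 1.78961 in → contributes +41.7896 in⁴
  top plate: d = 6.98961 in → contributes +109.554 in⁴
Total I = 233.43 in⁴.
Radius of gyration: k = √(I/A) = √(233.43 / 12.32) = 4.35284 in.

k_x ≈ 4.353 in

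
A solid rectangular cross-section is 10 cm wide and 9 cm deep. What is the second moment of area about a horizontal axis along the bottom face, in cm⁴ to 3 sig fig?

I_base ≈ 2430 cm⁴

The section: 10 × 9, A = 90 cm², y = 4.5 cm, Ī = 607.5 cm⁴.
Transfer it to a horizontal axis along the bottom face using Ī + A·d² with d = y − 0:
  the section: d = 4.5 cm → contributes +2 430 cm⁴
Total I = 2 430 cm⁴.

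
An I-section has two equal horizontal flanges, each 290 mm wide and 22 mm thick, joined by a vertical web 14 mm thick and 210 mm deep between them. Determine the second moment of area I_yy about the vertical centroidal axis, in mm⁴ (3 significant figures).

Break the section into simple shapes (no overlaps), measuring from the bottom-left corner of the bounding box.
Bottom flange: 290 × 22, A = 6 380 mm², x = 145 mm, Ī = 44 713 167 mm⁴.
Web: 14 × 210, A = 2 940 mm², x = 145 mm, Ī = 48 020 mm⁴.
Top flange: 290 × 22, A = 6 380 mm², x = 145 mm, Ī = 44 713 167 mm⁴.
By symmetry the centroid is at mid-width, x̄ = 145 mm.
All pieces are centred on the vertical centroidal axis, so I = ΣĪ = 89 474 353 mm⁴.

I_yy ≈ 8.95 × 10⁷ mm⁴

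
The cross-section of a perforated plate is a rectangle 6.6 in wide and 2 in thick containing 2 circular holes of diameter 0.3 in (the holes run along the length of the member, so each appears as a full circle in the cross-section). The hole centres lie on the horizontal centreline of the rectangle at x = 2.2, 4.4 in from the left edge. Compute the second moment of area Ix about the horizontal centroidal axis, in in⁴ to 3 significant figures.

Treat the section as a set of non-overlapping primitives; coordinates are from the bounding-box lower-left.
Plate: 6.6 × 2, A = 13.2 in², y = 1 in, Ī = 4.4 in⁴.
Hole 1 (subtracted): ⌀0.3, A = 0.070686 in², y = 1 in, Ī = 0.00039761 in⁴.
Hole 2 (subtracted): ⌀0.3, A = 0.070686 in², y = 1 in, Ī = 0.00039761 in⁴.
By symmetry the centroid is at mid-height, ȳ = 1 in.
All pieces are centred on the horizontal centroidal axis, so I = ΣĪ (holes subtracted) = 4.3992 in⁴.

Ix ≈ 4.40 in⁴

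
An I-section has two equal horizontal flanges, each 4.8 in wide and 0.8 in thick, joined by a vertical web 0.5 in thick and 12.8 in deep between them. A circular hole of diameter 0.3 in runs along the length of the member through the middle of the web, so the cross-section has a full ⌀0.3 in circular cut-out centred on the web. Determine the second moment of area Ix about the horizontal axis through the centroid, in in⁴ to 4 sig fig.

Treat the section as a set of non-overlapping primitives; coordinates are from the bounding-box lower-left.
Bottom flange: 4.8 × 0.8, A = 3.84 in², y = 0.4 in, Ī = 0.2048 in⁴.
Web: 0.5 × 12.8, A = 6.4 in², y = 7.2 in, Ī = 87.3813 in⁴.
Top flange: 4.8 × 0.8, A = 3.84 in², y = 14 in, Ī = 0.2048 in⁴.
Hole (subtracted): ⌀0.3, A = 0.0706858 in², y = 7.2 in, Ī = 0.000397608 in⁴.
By symmetry the centroid is at mid-height, ȳ = 7.2 in.
Transfer each piece to the horizontal axis through the centroid using Ī + A·d² with d = y − 7.2:
  bottom flange: d = -6.8 in → contributes +177.766 in⁴
  web: d = 0 in → contributes +87.3813 in⁴
  top flange: d = 6.8 in → contributes +177.766 in⁴
  hole: d = 0 in → contributes −0.000397608 in⁴
Total I = 442.914 in⁴.

Ix ≈ 442.9 in⁴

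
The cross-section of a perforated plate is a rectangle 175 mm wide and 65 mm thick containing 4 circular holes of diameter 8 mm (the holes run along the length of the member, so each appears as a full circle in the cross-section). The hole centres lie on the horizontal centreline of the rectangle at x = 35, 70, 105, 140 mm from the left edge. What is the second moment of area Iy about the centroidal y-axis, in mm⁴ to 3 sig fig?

Iy ≈ 2.87 × 10⁷ mm⁴

Treat the section as a set of non-overlapping primitives; coordinates are from the bounding-box lower-left.
Plate: 175 × 65, A = 11 375 mm², x = 87.5 mm, Ī = 29 029 948 mm⁴.
Hole 1 (subtracted): ⌀8, A = 50.265 mm², x = 35 mm, Ī = 201.06 mm⁴.
Hole 2 (subtracted): ⌀8, A = 50.265 mm², x = 70 mm, Ī = 201.06 mm⁴.
Hole 3 (subtracted): ⌀8, A = 50.265 mm², x = 105 mm, Ī = 201.06 mm⁴.
Hole 4 (subtracted): ⌀8, A = 50.265 mm², x = 140 mm, Ī = 201.06 mm⁴.
By symmetry the centroid is at mid-width, x̄ = 87.5 mm.
Transfer each piece to the centroidal y-axis using Ī + A·d² with d = x − 87.5:
  plate: d = 0 mm → contributes +29 029 948 mm⁴
  hole 1: d = -52.5 mm → contributes −138 745 mm⁴
  hole 2: d = -17.5 mm → contributes −15 595 mm⁴
  hole 3: d = 17.5 mm → contributes −15 595 mm⁴
  hole 4: d = 52.5 mm → contributes −138 745 mm⁴
Total I = 28 721 268 mm⁴.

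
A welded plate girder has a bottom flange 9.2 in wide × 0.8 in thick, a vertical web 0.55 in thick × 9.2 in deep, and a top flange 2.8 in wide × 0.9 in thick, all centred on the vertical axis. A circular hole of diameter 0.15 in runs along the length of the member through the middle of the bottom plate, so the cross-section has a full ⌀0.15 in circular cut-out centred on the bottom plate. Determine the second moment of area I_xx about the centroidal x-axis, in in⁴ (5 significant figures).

I_xx ≈ 245.52 in⁴

Break the section into simple shapes (no overlaps), measuring from the bottom-left corner of the bounding box.
Bottom plate: 9.2 × 0.8, A = 7.36 in², y = 0.4 in, Ī = 0.3925333 in⁴.
Web plate: 0.55 × 9.2, A = 5.06 in², y = 5.4 in, Ī = 35.68987 in⁴.
Top plate: 2.8 × 0.9, A = 2.52 in², y = 10.45 in, Ī = 0.1701 in⁴.
Hole (subtracted): ⌀0.15, A = 0.01767146 in², y = 0.4 in, Ī = 0.00002485049 in⁴.
Centroid: ȳ = ΣA·y / ΣA = 3.792634 in.
Transfer each piece to the centroidal x-axis using Ī + A·d² with d = y − 3.792634:
  bottom plate: d = -3.392634 in → contributes +85.10588 in⁴
  web plate: d = 1.607366 in → contributes +48.76301 in⁴
  top plate: d = 6.657366 in → contributes +111.8578 in⁴
  hole: d = -3.392634 in → contributes −0.2034227 in⁴
Total I = 245.5233 in⁴.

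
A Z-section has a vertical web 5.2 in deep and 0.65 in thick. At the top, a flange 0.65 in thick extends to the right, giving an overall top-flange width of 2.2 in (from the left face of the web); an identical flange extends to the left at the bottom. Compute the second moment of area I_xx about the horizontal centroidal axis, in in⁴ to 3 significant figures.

I_xx ≈ 18.1 in⁴

Decompose the section into non-overlapping parts with the origin at the bottom-left of its bounding rectangle.
Web: 0.65 × 5.2, A = 3.38 in², y = 2.6 in, Ī = 7.6163 in⁴.
Top flange (beyond web): 1.55 × 0.65, A = 1.0075 in², y = 4.875 in, Ī = 0.035472 in⁴.
Bottom flange (beyond web): 1.55 × 0.65, A = 1.0075 in², y = 0.325 in, Ī = 0.035472 in⁴.
Centroid: ȳ = ΣA·y / ΣA = 2.6 in.
Transfer each piece to the horizontal centroidal axis using Ī + A·d² with d = y − 2.6:
  web: d = 0 in → contributes +7.6163 in⁴
  top flange (beyond web): d = 2.275 in → contributes +5.2499 in⁴
  bottom flange (beyond web): d = -2.275 in → contributes +5.2499 in⁴
Total I = 18.116 in⁴.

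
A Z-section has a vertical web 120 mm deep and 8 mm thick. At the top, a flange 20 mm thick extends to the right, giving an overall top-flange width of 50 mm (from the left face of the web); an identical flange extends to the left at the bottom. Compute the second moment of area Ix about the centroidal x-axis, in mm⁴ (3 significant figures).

Ix ≈ 5.41 × 10⁶ mm⁴

Split into non-overlapping primitives; take the origin at the lower-left of the bounding box.
Web: 8 × 120, A = 960 mm², y = 60 mm, Ī = 1 152 000 mm⁴.
Top flange (beyond web): 42 × 20, A = 840 mm², y = 110 mm, Ī = 28 000 mm⁴.
Bottom flange (beyond web): 42 × 20, A = 840 mm², y = 10 mm, Ī = 28 000 mm⁴.
Centroid: ȳ = ΣA·y / ΣA = 60 mm.
Transfer each piece to the centroidal x-axis using Ī + A·d² with d = y − 60:
  web: d = 0 mm → contributes +1 152 000 mm⁴
  top flange (beyond web): d = 50 mm → contributes +2 128 000 mm⁴
  bottom flange (beyond web): d = -50 mm → contributes +2 128 000 mm⁴
Total I = 5 408 000 mm⁴.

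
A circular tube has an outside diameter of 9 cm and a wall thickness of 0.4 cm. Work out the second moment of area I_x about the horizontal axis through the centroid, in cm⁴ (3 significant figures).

Break the section into simple shapes (no overlaps), measuring from the bottom-left corner of the bounding box.
Outer circle: ⌀9, A = 63.617 cm², y = 4.5 cm, Ī = 322.06 cm⁴.
Bore (subtracted): ⌀8.2, A = 52.81 cm², y = 4.5 cm, Ī = 221.93 cm⁴.
By symmetry the centroid is at mid-height, ȳ = 4.5 cm.
All pieces are centred on the horizontal axis through the centroid, so I = ΣĪ (holes subtracted) = 100.13 cm⁴.

I_x ≈ 100 cm⁴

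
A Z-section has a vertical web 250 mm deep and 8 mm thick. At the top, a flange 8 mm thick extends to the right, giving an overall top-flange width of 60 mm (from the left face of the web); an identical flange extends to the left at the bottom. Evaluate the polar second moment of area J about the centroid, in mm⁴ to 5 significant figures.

J ≈ 2.3549 × 10⁷ mm⁴

Break the section into simple shapes (no overlaps), measuring from the bottom-left corner of the bounding box.
Web: 8 × 250, A = 2 000 mm², y = 125 mm, Ī = 10 416 667 mm⁴.
Top flange (beyond web): 52 × 8, A = 416 mm², y = 246 mm, Ī = 2218.667 mm⁴.
Bottom flange (beyond web): 52 × 8, A = 416 mm², y = 4 mm, Ī = 2218.667 mm⁴.
Centroid: ȳ = ΣA·y / ΣA = 125 mm.
Transfer each piece to the centroidal x-axis using Ī + A·d² with d = y − 125:
  web: d = 0 mm → contributes +10 416 667 mm⁴
  top flange (beyond web): d = 121 mm → contributes +6 092 875 mm⁴
  bottom flange (beyond web): d = -121 mm → contributes +6 092 875 mm⁴
Total I = 22 602 416 mm⁴.
For the y-axis: x̄ = 56 mm.
Repeating about the centroidal y-axis gives I_y = 946 944 mm⁴.
Polar second moment: J = I_x + I_y = 23 549 360 mm⁴.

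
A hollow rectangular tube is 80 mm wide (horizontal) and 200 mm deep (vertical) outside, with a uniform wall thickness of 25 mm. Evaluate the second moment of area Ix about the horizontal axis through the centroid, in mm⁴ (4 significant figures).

Ix ≈ 4.490 × 10⁷ mm⁴

Treat the section as a set of non-overlapping primitives; coordinates are from the bounding-box lower-left.
Outer rectangle: 80 × 200, A = 16 000 mm², y = 100 mm, Ī = 53 333 333 mm⁴.
Inner void (subtracted): 30 × 150, A = 4 500 mm², y = 100 mm, Ī = 8 437 500 mm⁴.
By symmetry the centroid is at mid-height, ȳ = 100 mm.
All pieces are centred on the horizontal axis through the centroid, so I = ΣĪ (holes subtracted) = 44 895 833 mm⁴.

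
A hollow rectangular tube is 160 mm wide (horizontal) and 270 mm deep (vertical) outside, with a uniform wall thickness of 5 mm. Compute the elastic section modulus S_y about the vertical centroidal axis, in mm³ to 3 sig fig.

S_y ≈ 2.38 × 10⁵ mm³

Treat the section as a set of non-overlapping primitives; coordinates are from the bounding-box lower-left.
Outer rectangle: 160 × 270, A = 43 200 mm², x = 80 mm, Ī = 92 160 000 mm⁴.
Inner void (subtracted): 150 × 260, A = 39 000 mm², x = 80 mm, Ī = 73 125 000 mm⁴.
By symmetry the centroid is at mid-width, x̄ = 80 mm.
All pieces are centred on the vertical centroidal axis, so I = ΣĪ (holes subtracted) = 19 035 000 mm⁴.
Extreme fibre distance c = 80 mm; S = I/c = 237 938 mm³.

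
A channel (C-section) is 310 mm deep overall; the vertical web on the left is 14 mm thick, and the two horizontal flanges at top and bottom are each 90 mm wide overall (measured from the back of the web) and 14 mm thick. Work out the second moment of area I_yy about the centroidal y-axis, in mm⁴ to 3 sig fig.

Break the section into simple shapes (no overlaps), measuring from the bottom-left corner of the bounding box.
Web: 14 × 310, A = 4 340 mm², x = 7 mm, Ī = 70 887 mm⁴.
Top flange (beyond web): 76 × 14, A = 1 064 mm², x = 52 mm, Ī = 512 139 mm⁴.
Bottom flange (beyond web): 76 × 14, A = 1 064 mm², x = 52 mm, Ī = 512 139 mm⁴.
Centroid: x̄ = ΣA·x / ΣA = 21.805 mm.
Transfer each piece to the centroidal y-axis using Ī + A·d² with d = x − 21.805:
  web: d = -14.805 mm → contributes +1 022 188 mm⁴
  top flange (beyond web): d = 30.195 mm → contributes +1 482 215 mm⁴
  bottom flange (beyond web): d = 30.195 mm → contributes +1 482 215 mm⁴
Total I = 3 986 619 mm⁴.

I_yy ≈ 3.99 × 10⁶ mm⁴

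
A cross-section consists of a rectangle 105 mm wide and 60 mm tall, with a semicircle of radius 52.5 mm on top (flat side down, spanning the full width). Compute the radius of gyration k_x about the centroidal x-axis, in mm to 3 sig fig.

k_x ≈ 30.3 mm

Split into non-overlapping primitives; take the origin at the lower-left of the bounding box.
Rectangular body: 105 × 60, A = 6 300 mm², y = 30 mm, Ī = 1 890 000 mm⁴.
Semicircular cap: semicircle r = 52.5, A = 4329.5 mm², y = 82.282 mm, Ī = 833 814 mm⁴.
Centroid: ȳ = ΣA·y / ΣA = 51.295 mm.
Transfer each piece to the centroidal x-axis using Ī + A·d² with d = y − 51.295:
  rectangular body: d = -21.295 mm → contributes +4 746 870 mm⁴
  semicircular cap: d = 30.987 mm → contributes +4 990 934 mm⁴
Total I = 9 737 805 mm⁴.
Radius of gyration: k = √(I/A) = √(9 737 805 / 10 630) = 30.267 mm.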